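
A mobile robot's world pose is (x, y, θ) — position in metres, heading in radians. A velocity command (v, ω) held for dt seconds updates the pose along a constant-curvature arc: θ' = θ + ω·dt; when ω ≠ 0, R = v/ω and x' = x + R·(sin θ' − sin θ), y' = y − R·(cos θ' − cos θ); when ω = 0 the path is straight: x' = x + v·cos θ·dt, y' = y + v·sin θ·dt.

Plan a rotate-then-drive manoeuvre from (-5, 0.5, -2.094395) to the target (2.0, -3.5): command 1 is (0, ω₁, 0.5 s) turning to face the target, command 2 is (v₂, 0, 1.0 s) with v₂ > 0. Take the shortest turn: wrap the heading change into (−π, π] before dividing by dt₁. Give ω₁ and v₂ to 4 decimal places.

heading to target = atan2(-3.5−0.5, 2−-5) = -0.5191
Δθ = wrap(-0.5191 − -2.0944) = 1.5752; ω₁ = Δθ/dt₁ = 3.1505
distance = √((2−-5)² + (-3.5−0.5)²) = 8.0623; v₂ = distance/dt₂ = 8.0623

ω₁ = 3.1505, v₂ = 8.0623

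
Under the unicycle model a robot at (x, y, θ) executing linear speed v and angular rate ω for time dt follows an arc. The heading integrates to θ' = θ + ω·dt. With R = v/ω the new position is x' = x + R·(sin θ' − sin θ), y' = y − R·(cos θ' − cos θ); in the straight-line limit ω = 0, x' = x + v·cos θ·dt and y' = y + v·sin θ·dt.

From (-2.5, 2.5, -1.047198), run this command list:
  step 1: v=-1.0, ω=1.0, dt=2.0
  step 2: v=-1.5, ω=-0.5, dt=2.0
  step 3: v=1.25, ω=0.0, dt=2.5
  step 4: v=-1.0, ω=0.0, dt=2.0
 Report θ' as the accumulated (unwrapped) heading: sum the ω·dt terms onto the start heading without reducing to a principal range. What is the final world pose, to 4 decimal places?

step 1: θ'=0.9528 (R=-1.0000) → pose (-4.1811, 2.5794, 0.9528)
step 2: θ'=-0.0472 (R=3.0000) → pose (-6.7677, 1.3209, -0.0472)
step 3: θ'=-0.0472 (straight) → pose (-3.6462, 1.1735, -0.0472)
step 4: θ'=-0.0472 (straight) → pose (-5.6440, 1.2679, -0.0472)

(-5.6440, 1.2679, -0.0472)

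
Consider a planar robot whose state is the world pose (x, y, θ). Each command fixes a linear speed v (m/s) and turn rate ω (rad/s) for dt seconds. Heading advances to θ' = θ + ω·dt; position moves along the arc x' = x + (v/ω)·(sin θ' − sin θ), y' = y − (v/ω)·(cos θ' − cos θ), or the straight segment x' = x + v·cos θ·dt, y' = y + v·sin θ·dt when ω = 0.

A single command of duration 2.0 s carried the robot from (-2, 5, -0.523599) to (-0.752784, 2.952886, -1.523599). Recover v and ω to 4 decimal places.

v = 1.2500, ω = -0.5000

Δθ = -1.523599 − -0.523599 = -1.000000
ω = Δθ/dt = -1.000000/2.0 = -0.5000
R = −Δy/(cos θ' − cos θ) = -2.5000
v = R·ω = -2.5000·-0.5000 = 1.2500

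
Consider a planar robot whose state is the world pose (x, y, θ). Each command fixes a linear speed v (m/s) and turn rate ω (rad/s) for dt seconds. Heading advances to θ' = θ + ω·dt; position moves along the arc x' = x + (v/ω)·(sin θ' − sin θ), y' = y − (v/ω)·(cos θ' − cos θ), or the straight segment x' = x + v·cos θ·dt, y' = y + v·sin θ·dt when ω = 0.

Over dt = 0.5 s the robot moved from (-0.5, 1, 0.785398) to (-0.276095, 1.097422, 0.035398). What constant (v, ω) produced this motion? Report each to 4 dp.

Δθ = 0.035398 − 0.785398 = -0.750000
ω = Δθ/dt = -0.750000/0.5 = -1.5000
R = Δx/(sin θ' − sin θ) = -0.3333
v = R·ω = -0.3333·-1.5000 = 0.5000

v = 0.5000, ω = -1.5000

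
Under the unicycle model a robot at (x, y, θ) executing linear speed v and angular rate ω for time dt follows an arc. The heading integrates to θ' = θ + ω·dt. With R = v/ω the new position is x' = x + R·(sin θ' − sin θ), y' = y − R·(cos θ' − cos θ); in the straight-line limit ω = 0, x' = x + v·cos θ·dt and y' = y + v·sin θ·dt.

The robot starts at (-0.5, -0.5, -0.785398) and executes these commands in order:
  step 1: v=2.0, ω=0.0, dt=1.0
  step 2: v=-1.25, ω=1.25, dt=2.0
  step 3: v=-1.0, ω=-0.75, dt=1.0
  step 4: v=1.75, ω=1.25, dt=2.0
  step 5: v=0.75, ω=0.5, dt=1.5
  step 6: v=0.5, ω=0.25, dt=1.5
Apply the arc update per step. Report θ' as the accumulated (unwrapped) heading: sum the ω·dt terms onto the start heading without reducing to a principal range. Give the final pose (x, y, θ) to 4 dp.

step 1: θ'=-0.7854 (straight) → pose (0.9142, -1.9142, -0.7854)
step 2: θ'=1.7146 (R=-1.0000) → pose (-0.7826, -2.7646, 1.7146)
step 3: θ'=0.9646 (R=1.3333) → pose (-1.0064, -3.7154, 0.9646)
step 4: θ'=3.4646 (R=1.4000) → pose (-2.6013, -1.5901, 3.4646)
step 5: θ'=4.2146 (R=1.5000) → pose (-3.4431, -2.2963, 4.2146)
step 6: θ'=4.5896 (R=2.0000) → pose (-3.6708, -3.0063, 4.5896)

(-3.6708, -3.0063, 4.5896)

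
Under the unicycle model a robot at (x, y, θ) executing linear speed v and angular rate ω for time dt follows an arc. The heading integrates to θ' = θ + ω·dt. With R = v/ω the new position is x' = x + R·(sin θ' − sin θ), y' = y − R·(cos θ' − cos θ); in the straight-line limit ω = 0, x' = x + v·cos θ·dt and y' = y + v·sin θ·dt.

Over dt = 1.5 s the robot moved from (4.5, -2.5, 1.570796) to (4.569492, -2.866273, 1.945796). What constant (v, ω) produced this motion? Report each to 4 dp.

Δθ = 1.945796 − 1.570796 = 0.375000
ω = Δθ/dt = 0.375000/1.5 = 0.2500
R = −Δy/(cos θ' − cos θ) = -1.0000
v = R·ω = -1.0000·0.2500 = -0.2500

v = -0.2500, ω = 0.2500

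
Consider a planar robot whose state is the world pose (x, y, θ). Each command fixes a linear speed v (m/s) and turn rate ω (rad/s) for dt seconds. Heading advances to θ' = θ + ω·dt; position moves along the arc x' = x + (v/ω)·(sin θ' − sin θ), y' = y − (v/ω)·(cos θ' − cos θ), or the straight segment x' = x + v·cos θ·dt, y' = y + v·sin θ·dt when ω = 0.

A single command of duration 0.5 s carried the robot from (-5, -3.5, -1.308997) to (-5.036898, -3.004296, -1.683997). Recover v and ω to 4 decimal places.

v = -1.0000, ω = -0.7500

Δθ = -1.683997 − -1.308997 = -0.375000
ω = Δθ/dt = -0.375000/0.5 = -0.7500
R = −Δy/(cos θ' − cos θ) = 1.3333
v = R·ω = 1.3333·-0.7500 = -1.0000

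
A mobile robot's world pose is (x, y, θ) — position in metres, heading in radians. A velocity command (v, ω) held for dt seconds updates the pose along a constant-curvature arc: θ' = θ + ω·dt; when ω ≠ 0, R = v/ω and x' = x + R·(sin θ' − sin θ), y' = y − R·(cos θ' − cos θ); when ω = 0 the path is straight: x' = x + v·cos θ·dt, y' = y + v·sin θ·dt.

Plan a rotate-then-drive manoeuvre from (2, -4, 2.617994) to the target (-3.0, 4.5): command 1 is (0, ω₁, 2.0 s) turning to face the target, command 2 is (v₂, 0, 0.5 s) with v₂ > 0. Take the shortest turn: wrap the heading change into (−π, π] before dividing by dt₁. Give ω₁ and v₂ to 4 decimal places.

heading to target = atan2(4.5−-4, -3−2) = 2.1025
Δθ = wrap(2.1025 − 2.6180) = -0.5155; ω₁ = Δθ/dt₁ = -0.2577
distance = √((-3−2)² + (4.5−-4)²) = 9.8615; v₂ = distance/dt₂ = 19.7231

ω₁ = -0.2577, v₂ = 19.7231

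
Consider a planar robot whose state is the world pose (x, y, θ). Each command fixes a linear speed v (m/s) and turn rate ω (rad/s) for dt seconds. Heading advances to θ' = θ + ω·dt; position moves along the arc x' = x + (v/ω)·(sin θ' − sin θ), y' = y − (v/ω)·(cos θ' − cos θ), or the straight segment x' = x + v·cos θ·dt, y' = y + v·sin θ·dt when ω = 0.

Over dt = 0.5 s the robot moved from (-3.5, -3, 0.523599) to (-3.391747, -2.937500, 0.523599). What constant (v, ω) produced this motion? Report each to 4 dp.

Δθ = 0.523599 − 0.523599 = 0.000000
ω = Δθ/dt = 0.000000/0.5 = 0.0000
ω = 0 → v = (Δx·cos θ + Δy·sin θ)/dt = 0.2500

v = 0.2500, ω = 0.0000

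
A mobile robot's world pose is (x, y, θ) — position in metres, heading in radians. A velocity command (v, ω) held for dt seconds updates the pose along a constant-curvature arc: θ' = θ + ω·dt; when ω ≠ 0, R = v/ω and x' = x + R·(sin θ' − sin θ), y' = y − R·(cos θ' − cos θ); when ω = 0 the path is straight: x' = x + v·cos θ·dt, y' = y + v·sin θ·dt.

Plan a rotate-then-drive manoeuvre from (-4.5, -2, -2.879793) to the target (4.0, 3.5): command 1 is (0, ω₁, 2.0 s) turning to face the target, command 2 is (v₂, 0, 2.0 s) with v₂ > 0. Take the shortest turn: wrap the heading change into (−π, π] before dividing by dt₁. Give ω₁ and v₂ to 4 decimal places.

ω₁ = -1.4145, v₂ = 5.0621

heading to target = atan2(3.5−-2, 4−-4.5) = 0.5743
Δθ = wrap(0.5743 − -2.8798) = -2.8291; ω₁ = Δθ/dt₁ = -1.4145
distance = √((4−-4.5)² + (3.5−-2)²) = 10.1242; v₂ = distance/dt₂ = 5.0621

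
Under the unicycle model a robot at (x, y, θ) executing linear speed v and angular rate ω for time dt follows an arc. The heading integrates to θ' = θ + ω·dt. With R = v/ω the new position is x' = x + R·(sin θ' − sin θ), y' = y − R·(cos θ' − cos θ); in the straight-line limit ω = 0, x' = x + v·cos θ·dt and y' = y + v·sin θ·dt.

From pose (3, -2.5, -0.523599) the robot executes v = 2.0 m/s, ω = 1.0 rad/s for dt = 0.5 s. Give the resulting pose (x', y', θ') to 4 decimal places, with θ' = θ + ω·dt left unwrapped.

θ' = -0.5236 + 1.0·0.5 = -0.0236
R = v/ω = 2.0/1.0 = 2.0000
x' = 3 + 2.0000·(sin -0.0236 − sin -0.5236) = 3.9528
y' = -2.5 − 2.0000·(cos -0.0236 − cos -0.5236) = -2.7674

(3.9528, -2.7674, -0.0236)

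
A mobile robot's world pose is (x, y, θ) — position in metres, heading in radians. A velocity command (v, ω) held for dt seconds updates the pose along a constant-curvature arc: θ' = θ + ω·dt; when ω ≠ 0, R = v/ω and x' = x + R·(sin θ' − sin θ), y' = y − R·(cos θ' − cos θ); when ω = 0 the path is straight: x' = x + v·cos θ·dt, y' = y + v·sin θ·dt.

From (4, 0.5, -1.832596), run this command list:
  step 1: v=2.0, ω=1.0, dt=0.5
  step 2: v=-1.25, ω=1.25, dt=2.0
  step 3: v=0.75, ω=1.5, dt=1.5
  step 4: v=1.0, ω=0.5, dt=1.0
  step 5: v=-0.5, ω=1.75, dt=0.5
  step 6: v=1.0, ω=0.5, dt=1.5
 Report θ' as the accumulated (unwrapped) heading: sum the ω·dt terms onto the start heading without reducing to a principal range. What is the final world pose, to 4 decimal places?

(1.3734, -1.2415, 5.5424)

step 1: θ'=-1.3326 (R=2.0000) → pose (3.9883, -0.4895, -1.3326)
step 2: θ'=1.1674 (R=-1.0000) → pose (2.0968, -0.3330, 1.1674)
step 3: θ'=3.4174 (R=0.5000) → pose (1.5008, 0.3444, 3.4174)
step 4: θ'=3.9174 (R=2.0000) → pose (0.6449, -0.1523, 3.9174)
step 5: θ'=4.7924 (R=-0.2857) → pose (0.7296, 0.0745, 4.7924)
step 6: θ'=5.5424 (R=2.0000) → pose (1.3734, -1.2415, 5.5424)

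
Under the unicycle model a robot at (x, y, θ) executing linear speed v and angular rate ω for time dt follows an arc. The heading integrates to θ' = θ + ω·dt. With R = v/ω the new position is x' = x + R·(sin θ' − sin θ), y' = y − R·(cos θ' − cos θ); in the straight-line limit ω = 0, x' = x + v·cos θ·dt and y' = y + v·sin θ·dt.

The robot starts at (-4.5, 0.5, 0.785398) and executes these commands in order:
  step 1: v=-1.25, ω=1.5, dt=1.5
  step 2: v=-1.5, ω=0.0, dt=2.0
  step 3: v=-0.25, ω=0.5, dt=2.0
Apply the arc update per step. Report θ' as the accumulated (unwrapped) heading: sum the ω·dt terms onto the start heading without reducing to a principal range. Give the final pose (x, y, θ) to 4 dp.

step 1: θ'=3.0354 (R=-0.8333) → pose (-3.9991, -0.9179, 3.0354)
step 2: θ'=3.0354 (straight) → pose (-1.0160, -1.2359, 3.0354)
step 3: θ'=4.0354 (R=-0.5000) → pose (-0.5732, -1.0519, 4.0354)

(-0.5732, -1.0519, 4.0354)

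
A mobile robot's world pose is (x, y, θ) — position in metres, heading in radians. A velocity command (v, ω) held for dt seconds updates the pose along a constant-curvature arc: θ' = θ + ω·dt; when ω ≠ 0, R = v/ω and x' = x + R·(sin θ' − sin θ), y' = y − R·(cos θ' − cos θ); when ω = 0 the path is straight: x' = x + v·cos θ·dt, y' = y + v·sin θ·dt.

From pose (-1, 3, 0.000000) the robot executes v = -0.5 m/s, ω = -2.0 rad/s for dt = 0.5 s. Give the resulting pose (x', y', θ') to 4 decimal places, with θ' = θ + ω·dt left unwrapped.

(-1.2104, 3.1149, -1.0000)

θ' = 0.0000 + -2.0·0.5 = -1.0000
R = v/ω = -0.5/-2.0 = 0.2500
x' = -1 + 0.2500·(sin -1.0000 − sin 0.0000) = -1.2104
y' = 3 − 0.2500·(cos -1.0000 − cos 0.0000) = 3.1149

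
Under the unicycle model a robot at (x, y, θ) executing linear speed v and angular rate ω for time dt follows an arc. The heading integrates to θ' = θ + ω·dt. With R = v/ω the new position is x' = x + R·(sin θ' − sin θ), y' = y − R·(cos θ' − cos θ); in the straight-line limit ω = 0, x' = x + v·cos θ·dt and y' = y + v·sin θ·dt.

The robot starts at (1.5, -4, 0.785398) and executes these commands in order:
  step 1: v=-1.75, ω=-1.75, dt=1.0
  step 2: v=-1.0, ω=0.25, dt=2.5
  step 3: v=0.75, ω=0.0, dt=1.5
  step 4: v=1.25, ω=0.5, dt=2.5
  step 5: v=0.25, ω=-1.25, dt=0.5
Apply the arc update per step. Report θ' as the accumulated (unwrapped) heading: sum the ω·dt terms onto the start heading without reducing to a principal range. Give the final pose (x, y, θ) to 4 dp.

step 1: θ'=-0.9646 (R=1.0000) → pose (-0.0289, -3.8626, -0.9646)
step 2: θ'=-0.3396 (R=-4.0000) → pose (-1.9838, -2.3701, -0.3396)
step 3: θ'=-0.3396 (straight) → pose (-0.9230, -2.7448, -0.3396)
step 4: θ'=0.9104 (R=2.5000) → pose (1.8841, -1.9212, 0.9104)
step 5: θ'=0.2854 (R=-0.2000) → pose (1.9858, -1.8520, 0.2854)

(1.9858, -1.8520, 0.2854)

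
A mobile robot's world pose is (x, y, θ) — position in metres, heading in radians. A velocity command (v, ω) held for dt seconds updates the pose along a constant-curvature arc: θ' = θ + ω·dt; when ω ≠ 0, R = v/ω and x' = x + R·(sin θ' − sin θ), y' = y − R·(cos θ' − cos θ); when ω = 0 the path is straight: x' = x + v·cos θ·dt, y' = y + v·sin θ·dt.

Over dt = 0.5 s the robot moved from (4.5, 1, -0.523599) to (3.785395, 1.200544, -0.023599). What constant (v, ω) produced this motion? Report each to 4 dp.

Δθ = -0.023599 − -0.523599 = 0.500000
ω = Δθ/dt = 0.500000/0.5 = 1.0000
R = Δx/(sin θ' − sin θ) = -1.5000
v = R·ω = -1.5000·1.0000 = -1.5000

v = -1.5000, ω = 1.0000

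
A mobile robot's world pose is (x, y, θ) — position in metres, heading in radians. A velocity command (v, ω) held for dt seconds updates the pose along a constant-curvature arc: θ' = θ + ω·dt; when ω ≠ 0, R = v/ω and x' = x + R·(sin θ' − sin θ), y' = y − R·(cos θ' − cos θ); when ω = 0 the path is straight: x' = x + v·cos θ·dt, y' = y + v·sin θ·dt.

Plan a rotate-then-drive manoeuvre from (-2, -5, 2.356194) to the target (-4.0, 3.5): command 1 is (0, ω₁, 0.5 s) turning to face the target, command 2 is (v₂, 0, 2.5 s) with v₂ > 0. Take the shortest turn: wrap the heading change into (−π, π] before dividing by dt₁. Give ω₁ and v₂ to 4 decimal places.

ω₁ = -1.1086, v₂ = 3.4928

heading to target = atan2(3.5−-5, -4−-2) = 1.8019
Δθ = wrap(1.8019 − 2.3562) = -0.5543; ω₁ = Δθ/dt₁ = -1.1086
distance = √((-4−-2)² + (3.5−-5)²) = 8.7321; v₂ = distance/dt₂ = 3.4928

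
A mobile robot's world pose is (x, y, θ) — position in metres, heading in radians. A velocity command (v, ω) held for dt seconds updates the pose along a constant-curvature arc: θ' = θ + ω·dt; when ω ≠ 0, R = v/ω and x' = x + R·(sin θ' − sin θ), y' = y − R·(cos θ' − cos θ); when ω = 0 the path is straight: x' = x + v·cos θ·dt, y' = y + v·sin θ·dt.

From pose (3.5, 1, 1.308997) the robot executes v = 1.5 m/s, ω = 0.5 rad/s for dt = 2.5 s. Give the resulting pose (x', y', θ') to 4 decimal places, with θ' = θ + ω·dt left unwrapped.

θ' = 1.3090 + 0.5·2.5 = 2.5590
R = v/ω = 1.5/0.5 = 3.0000
x' = 3.5 + 3.0000·(sin 2.5590 − sin 1.3090) = 2.2528
y' = 1 − 3.0000·(cos 2.5590 − cos 1.3090) = 4.2816

(2.2528, 4.2816, 2.5590)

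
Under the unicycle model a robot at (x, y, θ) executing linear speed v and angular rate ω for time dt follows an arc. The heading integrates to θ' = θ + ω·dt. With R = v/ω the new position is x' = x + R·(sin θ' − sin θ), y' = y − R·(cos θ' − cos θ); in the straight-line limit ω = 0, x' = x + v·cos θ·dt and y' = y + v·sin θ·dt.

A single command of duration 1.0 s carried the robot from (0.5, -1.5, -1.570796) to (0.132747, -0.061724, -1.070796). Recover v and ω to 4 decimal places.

v = -1.5000, ω = 0.5000

Δθ = -1.070796 − -1.570796 = 0.500000
ω = Δθ/dt = 0.500000/1.0 = 0.5000
R = −Δy/(cos θ' − cos θ) = -3.0000
v = R·ω = -3.0000·0.5000 = -1.5000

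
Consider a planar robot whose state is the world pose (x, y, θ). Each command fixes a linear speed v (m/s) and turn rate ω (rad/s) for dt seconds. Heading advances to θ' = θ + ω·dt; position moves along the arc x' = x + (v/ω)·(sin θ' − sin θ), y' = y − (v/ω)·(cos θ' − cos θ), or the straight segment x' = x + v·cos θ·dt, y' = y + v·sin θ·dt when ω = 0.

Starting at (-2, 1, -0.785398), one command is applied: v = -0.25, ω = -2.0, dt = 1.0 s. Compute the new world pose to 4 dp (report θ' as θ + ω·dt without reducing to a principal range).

(-1.9552, 1.2055, -2.7854)

θ' = -0.7854 + -2.0·1.0 = -2.7854
R = v/ω = -0.25/-2.0 = 0.1250
x' = -2 + 0.1250·(sin -2.7854 − sin -0.7854) = -1.9552
y' = 1 − 0.1250·(cos -2.7854 − cos -0.7854) = 1.2055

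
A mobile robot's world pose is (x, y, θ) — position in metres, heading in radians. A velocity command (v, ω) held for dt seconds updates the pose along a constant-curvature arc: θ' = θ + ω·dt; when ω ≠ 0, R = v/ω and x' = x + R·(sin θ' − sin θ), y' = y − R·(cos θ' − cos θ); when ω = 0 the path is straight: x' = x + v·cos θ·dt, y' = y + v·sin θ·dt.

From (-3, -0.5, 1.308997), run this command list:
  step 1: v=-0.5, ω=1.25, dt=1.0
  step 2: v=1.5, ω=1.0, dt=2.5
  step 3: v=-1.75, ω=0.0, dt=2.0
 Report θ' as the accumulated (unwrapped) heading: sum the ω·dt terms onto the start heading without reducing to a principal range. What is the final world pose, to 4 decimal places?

(-6.2588, 0.5922, 5.0590)

step 1: θ'=2.5590 (R=-0.4000) → pose (-2.8337, -0.9375, 2.5590)
step 2: θ'=5.0590 (R=1.5000) → pose (-5.0698, -2.6997, 5.0590)
step 3: θ'=5.0590 (straight) → pose (-6.2588, 0.5922, 5.0590)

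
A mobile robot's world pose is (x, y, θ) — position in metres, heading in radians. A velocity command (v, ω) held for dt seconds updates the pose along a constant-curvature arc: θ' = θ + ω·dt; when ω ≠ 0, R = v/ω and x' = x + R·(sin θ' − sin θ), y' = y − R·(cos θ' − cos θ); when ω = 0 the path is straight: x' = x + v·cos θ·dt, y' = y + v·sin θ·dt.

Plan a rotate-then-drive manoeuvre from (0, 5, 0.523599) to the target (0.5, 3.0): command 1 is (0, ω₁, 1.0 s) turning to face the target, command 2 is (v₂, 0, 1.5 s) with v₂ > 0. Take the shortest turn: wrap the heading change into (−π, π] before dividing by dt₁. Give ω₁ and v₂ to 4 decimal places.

heading to target = atan2(3−5, 0.5−0) = -1.3258
Δθ = wrap(-1.3258 − 0.5236) = -1.8494; ω₁ = Δθ/dt₁ = -1.8494
distance = √((0.5−0)² + (3−5)²) = 2.0616; v₂ = distance/dt₂ = 1.3744

ω₁ = -1.8494, v₂ = 1.3744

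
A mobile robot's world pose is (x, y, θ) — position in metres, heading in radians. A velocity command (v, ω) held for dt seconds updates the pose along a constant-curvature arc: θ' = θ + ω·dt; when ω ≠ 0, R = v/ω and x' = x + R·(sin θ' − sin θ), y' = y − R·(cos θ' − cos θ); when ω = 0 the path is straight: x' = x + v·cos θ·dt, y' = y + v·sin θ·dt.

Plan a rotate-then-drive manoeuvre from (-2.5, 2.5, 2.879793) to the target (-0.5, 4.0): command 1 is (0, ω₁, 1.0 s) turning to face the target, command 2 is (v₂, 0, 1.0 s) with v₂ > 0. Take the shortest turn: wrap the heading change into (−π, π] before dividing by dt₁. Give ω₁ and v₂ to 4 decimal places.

ω₁ = -2.2363, v₂ = 2.5000

heading to target = atan2(4−2.5, -0.5−-2.5) = 0.6435
Δθ = wrap(0.6435 − 2.8798) = -2.2363; ω₁ = Δθ/dt₁ = -2.2363
distance = √((-0.5−-2.5)² + (4−2.5)²) = 2.5000; v₂ = distance/dt₂ = 2.5000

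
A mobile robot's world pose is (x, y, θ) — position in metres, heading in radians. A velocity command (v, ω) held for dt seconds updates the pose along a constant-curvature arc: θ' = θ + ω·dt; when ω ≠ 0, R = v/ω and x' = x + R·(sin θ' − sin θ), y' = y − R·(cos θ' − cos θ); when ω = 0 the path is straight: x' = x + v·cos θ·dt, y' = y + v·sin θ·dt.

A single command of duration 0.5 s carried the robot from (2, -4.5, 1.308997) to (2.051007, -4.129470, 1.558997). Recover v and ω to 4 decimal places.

v = 0.7500, ω = 0.5000

Δθ = 1.558997 − 1.308997 = 0.250000
ω = Δθ/dt = 0.250000/0.5 = 0.5000
R = −Δy/(cos θ' − cos θ) = 1.5000
v = R·ω = 1.5000·0.5000 = 0.7500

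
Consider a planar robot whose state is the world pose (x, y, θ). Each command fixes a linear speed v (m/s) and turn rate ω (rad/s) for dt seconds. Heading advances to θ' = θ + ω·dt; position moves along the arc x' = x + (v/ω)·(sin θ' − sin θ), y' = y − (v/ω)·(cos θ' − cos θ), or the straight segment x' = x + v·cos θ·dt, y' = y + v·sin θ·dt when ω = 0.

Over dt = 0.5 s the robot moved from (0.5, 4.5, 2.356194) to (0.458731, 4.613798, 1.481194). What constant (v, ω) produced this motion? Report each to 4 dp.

v = 0.2500, ω = -1.7500

Δθ = 1.481194 − 2.356194 = -0.875000
ω = Δθ/dt = -0.875000/0.5 = -1.7500
R = −Δy/(cos θ' − cos θ) = -0.1429
v = R·ω = -0.1429·-1.7500 = 0.2500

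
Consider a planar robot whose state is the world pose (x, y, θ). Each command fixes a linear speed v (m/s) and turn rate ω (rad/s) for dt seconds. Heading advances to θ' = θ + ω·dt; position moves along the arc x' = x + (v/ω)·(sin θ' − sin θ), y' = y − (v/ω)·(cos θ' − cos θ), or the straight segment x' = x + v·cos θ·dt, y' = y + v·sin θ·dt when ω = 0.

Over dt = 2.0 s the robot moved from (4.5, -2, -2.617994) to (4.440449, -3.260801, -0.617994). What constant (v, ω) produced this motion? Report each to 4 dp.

Δθ = -0.617994 − -2.617994 = 2.000000
ω = Δθ/dt = 2.000000/2.0 = 1.0000
R = −Δy/(cos θ' − cos θ) = 0.7500
v = R·ω = 0.7500·1.0000 = 0.7500

v = 0.7500, ω = 1.0000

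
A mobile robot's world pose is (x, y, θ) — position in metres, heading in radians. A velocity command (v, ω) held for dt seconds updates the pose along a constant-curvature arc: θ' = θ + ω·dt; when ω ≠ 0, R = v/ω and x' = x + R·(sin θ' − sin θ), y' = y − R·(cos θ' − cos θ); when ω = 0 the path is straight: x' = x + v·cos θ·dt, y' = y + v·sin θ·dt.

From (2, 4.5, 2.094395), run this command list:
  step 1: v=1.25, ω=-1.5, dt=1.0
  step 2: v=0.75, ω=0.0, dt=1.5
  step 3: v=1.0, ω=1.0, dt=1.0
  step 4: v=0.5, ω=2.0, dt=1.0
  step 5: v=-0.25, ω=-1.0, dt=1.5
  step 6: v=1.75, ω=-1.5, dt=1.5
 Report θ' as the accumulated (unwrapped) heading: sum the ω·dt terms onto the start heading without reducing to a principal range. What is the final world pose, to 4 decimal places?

(4.7845, 8.9442, -0.1556)

step 1: θ'=0.5944 (R=-0.8333) → pose (2.2550, 5.6071, 0.5944)
step 2: θ'=0.5944 (straight) → pose (3.1871, 6.2371, 0.5944)
step 3: θ'=1.5944 (R=1.0000) → pose (3.6268, 7.0892, 1.5944)
step 4: θ'=3.5944 (R=0.2500) → pose (3.2675, 7.3081, 3.5944)
step 5: θ'=2.0944 (R=0.2500) → pose (3.5934, 7.2083, 2.0944)
step 6: θ'=-0.1556 (R=-1.1667) → pose (4.7845, 8.9442, -0.1556)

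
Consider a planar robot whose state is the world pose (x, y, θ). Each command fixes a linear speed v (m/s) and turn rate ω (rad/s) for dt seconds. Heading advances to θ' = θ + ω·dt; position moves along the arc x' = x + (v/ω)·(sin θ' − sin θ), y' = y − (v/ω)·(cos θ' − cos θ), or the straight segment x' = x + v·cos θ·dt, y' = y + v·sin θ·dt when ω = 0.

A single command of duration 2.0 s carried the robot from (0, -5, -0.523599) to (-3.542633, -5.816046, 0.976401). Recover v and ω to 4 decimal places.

Δθ = 0.976401 − -0.523599 = 1.500000
ω = Δθ/dt = 1.500000/2.0 = 0.7500
R = Δx/(sin θ' − sin θ) = -2.6667
v = R·ω = -2.6667·0.7500 = -2.0000

v = -2.0000, ω = 0.7500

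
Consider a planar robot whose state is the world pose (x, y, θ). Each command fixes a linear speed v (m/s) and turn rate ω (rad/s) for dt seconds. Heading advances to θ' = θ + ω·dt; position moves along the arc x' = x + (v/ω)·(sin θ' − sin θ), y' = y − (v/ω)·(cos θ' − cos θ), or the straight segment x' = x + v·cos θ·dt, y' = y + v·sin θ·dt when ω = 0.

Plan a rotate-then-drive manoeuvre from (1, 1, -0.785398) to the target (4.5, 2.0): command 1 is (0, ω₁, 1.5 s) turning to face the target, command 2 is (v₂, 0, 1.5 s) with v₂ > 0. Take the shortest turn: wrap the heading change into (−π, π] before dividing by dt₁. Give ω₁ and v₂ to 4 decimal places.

ω₁ = 0.7091, v₂ = 2.4267

heading to target = atan2(2−1, 4.5−1) = 0.2783
Δθ = wrap(0.2783 − -0.7854) = 1.0637; ω₁ = Δθ/dt₁ = 0.7091
distance = √((4.5−1)² + (2−1)²) = 3.6401; v₂ = distance/dt₂ = 2.4267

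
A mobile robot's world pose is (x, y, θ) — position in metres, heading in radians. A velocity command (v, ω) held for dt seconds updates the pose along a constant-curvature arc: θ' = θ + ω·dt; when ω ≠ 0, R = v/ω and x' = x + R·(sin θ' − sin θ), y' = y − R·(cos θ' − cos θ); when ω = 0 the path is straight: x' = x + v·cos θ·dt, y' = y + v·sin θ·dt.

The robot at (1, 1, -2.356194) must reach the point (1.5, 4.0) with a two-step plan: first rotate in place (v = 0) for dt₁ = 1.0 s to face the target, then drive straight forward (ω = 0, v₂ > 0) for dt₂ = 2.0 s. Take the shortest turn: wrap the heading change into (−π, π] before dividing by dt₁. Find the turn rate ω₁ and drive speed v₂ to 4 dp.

heading to target = atan2(4−1, 1.5−1) = 1.4056
Δθ = wrap(1.4056 − -2.3562) = -2.5213; ω₁ = Δθ/dt₁ = -2.5213
distance = √((1.5−1)² + (4−1)²) = 3.0414; v₂ = distance/dt₂ = 1.5207

ω₁ = -2.5213, v₂ = 1.5207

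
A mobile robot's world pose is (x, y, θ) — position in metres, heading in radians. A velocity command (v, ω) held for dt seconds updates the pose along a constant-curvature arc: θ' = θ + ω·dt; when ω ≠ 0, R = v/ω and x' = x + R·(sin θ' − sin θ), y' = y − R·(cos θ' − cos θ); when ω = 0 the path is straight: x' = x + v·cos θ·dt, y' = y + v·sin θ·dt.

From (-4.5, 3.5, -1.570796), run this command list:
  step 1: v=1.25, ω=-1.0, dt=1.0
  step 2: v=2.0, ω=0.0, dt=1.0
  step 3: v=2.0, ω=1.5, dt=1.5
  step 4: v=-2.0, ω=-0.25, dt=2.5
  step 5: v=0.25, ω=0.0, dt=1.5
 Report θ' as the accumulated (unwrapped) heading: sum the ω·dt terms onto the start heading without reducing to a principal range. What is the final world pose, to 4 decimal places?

step 1: θ'=-2.5708 (R=-1.2500) → pose (-5.0746, 2.4482, -2.5708)
step 2: θ'=-2.5708 (straight) → pose (-6.7576, 1.3676, -2.5708)
step 3: θ'=-0.3208 (R=1.3333) → pose (-6.4576, -1.0197, -0.3208)
step 4: θ'=-0.9458 (R=8.0000) → pose (-10.4227, 1.8914, -0.9458)
step 5: θ'=-0.9458 (straight) → pose (-10.2033, 1.5873, -0.9458)

(-10.2033, 1.5873, -0.9458)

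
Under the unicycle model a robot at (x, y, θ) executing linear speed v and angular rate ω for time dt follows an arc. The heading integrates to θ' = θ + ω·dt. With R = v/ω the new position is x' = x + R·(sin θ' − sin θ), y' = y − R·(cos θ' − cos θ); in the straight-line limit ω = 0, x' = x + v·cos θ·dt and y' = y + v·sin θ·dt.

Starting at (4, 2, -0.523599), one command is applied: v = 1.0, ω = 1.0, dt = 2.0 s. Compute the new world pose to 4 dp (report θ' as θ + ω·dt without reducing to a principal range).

θ' = -0.5236 + 1.0·2.0 = 1.4764
R = v/ω = 1.0/1.0 = 1.0000
x' = 4 + 1.0000·(sin 1.4764 − sin -0.5236) = 5.4955
y' = 2 − 1.0000·(cos 1.4764 − cos -0.5236) = 2.7718

(5.4955, 2.7718, 1.4764)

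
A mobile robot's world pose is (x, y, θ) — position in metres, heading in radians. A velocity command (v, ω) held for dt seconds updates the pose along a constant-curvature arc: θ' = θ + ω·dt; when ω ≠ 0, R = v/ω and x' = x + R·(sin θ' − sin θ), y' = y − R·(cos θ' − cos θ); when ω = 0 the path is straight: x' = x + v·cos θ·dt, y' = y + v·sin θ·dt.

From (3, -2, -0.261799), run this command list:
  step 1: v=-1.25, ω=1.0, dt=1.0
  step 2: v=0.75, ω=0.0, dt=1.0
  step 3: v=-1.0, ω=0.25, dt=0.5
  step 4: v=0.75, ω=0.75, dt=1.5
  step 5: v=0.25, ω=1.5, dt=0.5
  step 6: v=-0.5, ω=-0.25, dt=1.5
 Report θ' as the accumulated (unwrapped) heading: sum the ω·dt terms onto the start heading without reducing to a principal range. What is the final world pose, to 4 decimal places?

(2.7286, -1.4110, 2.3632)

step 1: θ'=0.7382 (R=-1.2500) → pose (1.8353, -2.2828, 0.7382)
step 2: θ'=0.7382 (straight) → pose (2.3900, -1.7781, 0.7382)
step 3: θ'=0.8632 (R=-4.0000) → pose (2.0422, -2.1368, 0.8632)
step 4: θ'=1.9882 (R=1.0000) → pose (2.1964, -1.0814, 1.9882)
step 5: θ'=2.7382 (R=0.1667) → pose (2.1094, -0.9957, 2.7382)
step 6: θ'=2.3632 (R=2.0000) → pose (2.7286, -1.4110, 2.3632)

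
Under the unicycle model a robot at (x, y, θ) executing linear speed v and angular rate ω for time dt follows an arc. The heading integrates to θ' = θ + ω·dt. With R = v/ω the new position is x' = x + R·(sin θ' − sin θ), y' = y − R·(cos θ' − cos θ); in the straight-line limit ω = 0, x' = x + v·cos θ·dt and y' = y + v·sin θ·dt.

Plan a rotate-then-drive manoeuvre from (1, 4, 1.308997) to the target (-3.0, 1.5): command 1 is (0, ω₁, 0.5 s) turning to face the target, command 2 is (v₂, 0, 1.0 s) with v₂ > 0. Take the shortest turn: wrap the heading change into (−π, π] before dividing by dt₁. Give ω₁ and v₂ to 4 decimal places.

heading to target = atan2(1.5−4, -3−1) = -2.5830
Δθ = wrap(-2.5830 − 1.3090) = 2.3912; ω₁ = Δθ/dt₁ = 4.7824
distance = √((-3−1)² + (1.5−4)²) = 4.7170; v₂ = distance/dt₂ = 4.7170

ω₁ = 4.7824, v₂ = 4.7170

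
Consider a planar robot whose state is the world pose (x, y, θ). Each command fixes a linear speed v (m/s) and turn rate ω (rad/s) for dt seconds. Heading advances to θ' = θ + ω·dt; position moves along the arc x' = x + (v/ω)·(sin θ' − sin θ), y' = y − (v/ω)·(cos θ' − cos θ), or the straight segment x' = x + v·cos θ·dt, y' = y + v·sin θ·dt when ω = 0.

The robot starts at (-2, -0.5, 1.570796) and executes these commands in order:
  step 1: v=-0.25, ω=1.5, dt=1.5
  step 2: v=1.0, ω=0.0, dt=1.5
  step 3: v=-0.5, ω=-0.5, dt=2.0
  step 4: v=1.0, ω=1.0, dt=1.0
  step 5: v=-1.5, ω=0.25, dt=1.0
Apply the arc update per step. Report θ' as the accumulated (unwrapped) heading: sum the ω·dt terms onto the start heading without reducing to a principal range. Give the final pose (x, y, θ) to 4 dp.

(-1.8579, -0.4943, 4.0708)

step 1: θ'=3.8208 (R=-0.1667) → pose (-1.7286, -0.6297, 3.8208)
step 2: θ'=3.8208 (straight) → pose (-2.8957, -1.5719, 3.8208)
step 3: θ'=2.8208 (R=1.0000) → pose (-1.9523, -1.4010, 2.8208)
step 4: θ'=3.8208 (R=1.0000) → pose (-2.8957, -1.5719, 3.8208)
step 5: θ'=4.0708 (R=-6.0000) → pose (-1.8579, -0.4943, 4.0708)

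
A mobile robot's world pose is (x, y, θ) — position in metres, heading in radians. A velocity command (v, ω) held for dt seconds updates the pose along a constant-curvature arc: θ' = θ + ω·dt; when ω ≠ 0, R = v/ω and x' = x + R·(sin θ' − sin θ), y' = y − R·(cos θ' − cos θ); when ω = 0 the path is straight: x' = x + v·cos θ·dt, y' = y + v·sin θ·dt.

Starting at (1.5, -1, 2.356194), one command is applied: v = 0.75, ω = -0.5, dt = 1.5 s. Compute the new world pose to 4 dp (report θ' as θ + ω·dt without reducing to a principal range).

θ' = 2.3562 + -0.5·1.5 = 1.6062
R = v/ω = 0.75/-0.5 = -1.5000
x' = 1.5 + -1.5000·(sin 1.6062 − sin 2.3562) = 1.0616
y' = -1 − -1.5000·(cos 1.6062 − cos 2.3562) = 0.0076

(1.0616, 0.0076, 1.6062)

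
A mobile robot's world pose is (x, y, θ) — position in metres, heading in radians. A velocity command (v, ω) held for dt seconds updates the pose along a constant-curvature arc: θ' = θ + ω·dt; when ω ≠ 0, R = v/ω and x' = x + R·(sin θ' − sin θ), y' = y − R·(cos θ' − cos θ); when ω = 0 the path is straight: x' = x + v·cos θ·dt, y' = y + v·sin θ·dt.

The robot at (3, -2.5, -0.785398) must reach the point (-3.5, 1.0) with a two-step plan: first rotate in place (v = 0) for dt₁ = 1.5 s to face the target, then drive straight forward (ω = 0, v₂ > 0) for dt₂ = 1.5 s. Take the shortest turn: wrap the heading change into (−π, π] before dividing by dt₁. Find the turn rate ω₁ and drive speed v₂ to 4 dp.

heading to target = atan2(1−-2.5, -3.5−3) = 2.6477
Δθ = wrap(2.6477 − -0.7854) = -2.8501; ω₁ = Δθ/dt₁ = -1.9001
distance = √((-3.5−3)² + (1−-2.5)²) = 7.3824; v₂ = distance/dt₂ = 4.9216

ω₁ = -1.9001, v₂ = 4.9216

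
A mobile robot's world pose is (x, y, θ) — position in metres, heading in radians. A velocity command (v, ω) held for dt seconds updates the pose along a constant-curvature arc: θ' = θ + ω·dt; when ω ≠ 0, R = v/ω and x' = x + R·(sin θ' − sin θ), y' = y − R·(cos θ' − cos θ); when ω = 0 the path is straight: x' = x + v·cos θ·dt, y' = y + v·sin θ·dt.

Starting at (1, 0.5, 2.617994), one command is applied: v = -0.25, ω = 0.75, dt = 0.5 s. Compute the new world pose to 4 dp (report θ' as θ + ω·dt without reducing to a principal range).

(1.1173, 0.4590, 2.9930)

θ' = 2.6180 + 0.75·0.5 = 2.9930
R = v/ω = -0.25/0.75 = -0.3333
x' = 1 + -0.3333·(sin 2.9930 − sin 2.6180) = 1.1173
y' = 0.5 − -0.3333·(cos 2.9930 − cos 2.6180) = 0.4590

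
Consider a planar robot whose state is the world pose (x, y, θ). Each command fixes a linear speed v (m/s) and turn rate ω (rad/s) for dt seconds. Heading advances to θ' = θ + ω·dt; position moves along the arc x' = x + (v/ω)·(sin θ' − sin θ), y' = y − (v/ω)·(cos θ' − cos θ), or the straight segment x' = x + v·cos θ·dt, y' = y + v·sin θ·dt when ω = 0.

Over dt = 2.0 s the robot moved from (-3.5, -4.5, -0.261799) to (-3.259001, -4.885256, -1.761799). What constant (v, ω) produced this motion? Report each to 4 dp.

Δθ = -1.761799 − -0.261799 = -1.500000
ω = Δθ/dt = -1.500000/2.0 = -0.7500
R = −Δy/(cos θ' − cos θ) = -0.3333
v = R·ω = -0.3333·-0.7500 = 0.2500

v = 0.2500, ω = -0.7500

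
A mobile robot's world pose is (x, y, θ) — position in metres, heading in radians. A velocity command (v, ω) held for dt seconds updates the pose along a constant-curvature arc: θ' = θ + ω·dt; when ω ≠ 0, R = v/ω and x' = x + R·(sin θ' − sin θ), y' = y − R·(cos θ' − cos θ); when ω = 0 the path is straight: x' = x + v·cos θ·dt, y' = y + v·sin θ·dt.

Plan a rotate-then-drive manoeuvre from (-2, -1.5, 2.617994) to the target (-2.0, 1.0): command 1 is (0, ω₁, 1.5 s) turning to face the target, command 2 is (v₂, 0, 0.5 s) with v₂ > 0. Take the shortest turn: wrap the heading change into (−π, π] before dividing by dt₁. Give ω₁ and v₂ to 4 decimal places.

heading to target = atan2(1−-1.5, -2−-2) = 1.5708
Δθ = wrap(1.5708 − 2.6180) = -1.0472; ω₁ = Δθ/dt₁ = -0.6981
distance = √((-2−-2)² + (1−-1.5)²) = 2.5000; v₂ = distance/dt₂ = 5.0000

ω₁ = -0.6981, v₂ = 5.0000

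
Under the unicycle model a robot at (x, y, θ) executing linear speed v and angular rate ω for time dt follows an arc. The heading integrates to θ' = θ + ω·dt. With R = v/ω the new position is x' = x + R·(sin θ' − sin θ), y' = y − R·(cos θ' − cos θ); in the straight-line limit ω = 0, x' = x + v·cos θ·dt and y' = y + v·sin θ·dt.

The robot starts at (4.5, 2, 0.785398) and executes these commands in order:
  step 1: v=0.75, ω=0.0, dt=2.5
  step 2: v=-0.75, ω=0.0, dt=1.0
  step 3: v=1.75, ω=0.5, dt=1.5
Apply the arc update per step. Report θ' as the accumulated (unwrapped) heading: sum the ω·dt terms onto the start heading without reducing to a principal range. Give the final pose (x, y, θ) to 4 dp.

(6.3184, 5.1465, 1.5354)

step 1: θ'=0.7854 (straight) → pose (5.8258, 3.3258, 0.7854)
step 2: θ'=0.7854 (straight) → pose (5.2955, 2.7955, 0.7854)
step 3: θ'=1.5354 (R=3.5000) → pose (6.3184, 5.1465, 1.5354)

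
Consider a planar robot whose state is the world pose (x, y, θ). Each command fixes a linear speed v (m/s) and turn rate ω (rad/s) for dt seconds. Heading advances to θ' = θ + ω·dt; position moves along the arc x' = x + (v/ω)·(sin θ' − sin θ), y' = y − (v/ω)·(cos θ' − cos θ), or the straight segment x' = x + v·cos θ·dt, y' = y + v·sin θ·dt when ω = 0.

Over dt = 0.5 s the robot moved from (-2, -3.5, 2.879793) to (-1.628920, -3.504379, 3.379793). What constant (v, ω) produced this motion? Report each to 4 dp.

Δθ = 3.379793 − 2.879793 = 0.500000
ω = Δθ/dt = 0.500000/0.5 = 1.0000
R = Δx/(sin θ' − sin θ) = -0.7500
v = R·ω = -0.7500·1.0000 = -0.7500

v = -0.7500, ω = 1.0000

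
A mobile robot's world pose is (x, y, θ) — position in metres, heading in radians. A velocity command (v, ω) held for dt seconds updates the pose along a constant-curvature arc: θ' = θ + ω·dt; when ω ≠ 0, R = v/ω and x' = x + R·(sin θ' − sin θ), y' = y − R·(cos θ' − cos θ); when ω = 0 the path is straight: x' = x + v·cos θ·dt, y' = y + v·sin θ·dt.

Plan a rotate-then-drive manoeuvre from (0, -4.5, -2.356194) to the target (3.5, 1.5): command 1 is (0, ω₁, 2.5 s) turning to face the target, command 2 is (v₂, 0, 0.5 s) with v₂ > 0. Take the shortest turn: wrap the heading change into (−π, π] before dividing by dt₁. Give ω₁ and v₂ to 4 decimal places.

ω₁ = -1.1537, v₂ = 13.8924

heading to target = atan2(1.5−-4.5, 3.5−0) = 1.0427
Δθ = wrap(1.0427 − -2.3562) = -2.8843; ω₁ = Δθ/dt₁ = -1.1537
distance = √((3.5−0)² + (1.5−-4.5)²) = 6.9462; v₂ = distance/dt₂ = 13.8924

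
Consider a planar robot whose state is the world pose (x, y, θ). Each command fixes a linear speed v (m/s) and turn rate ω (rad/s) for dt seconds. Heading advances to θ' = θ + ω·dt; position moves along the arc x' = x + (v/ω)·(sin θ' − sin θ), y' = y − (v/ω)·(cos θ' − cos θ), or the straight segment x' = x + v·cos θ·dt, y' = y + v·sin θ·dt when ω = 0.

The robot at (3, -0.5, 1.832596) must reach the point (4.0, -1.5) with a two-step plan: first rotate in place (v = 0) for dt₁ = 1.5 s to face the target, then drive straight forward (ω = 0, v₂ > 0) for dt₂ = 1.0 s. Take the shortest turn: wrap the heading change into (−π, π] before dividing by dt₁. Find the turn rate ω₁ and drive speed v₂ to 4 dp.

ω₁ = -1.7453, v₂ = 1.4142

heading to target = atan2(-1.5−-0.5, 4−3) = -0.7854
Δθ = wrap(-0.7854 − 1.8326) = -2.6180; ω₁ = Δθ/dt₁ = -1.7453
distance = √((4−3)² + (-1.5−-0.5)²) = 1.4142; v₂ = distance/dt₂ = 1.4142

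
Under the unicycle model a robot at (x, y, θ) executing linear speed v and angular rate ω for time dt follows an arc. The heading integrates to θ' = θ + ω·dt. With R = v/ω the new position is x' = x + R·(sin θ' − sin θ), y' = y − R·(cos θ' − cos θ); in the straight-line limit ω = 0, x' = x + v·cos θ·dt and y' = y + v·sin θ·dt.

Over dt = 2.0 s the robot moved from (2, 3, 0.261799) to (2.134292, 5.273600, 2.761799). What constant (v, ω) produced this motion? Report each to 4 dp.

Δθ = 2.761799 − 0.261799 = 2.500000
ω = Δθ/dt = 2.500000/2.0 = 1.2500
R = −Δy/(cos θ' − cos θ) = 1.2000
v = R·ω = 1.2000·1.2500 = 1.5000

v = 1.5000, ω = 1.2500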